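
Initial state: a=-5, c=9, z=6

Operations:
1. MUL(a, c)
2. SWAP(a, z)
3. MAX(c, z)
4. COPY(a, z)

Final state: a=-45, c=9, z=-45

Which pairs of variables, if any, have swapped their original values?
None

Comparing initial and final values:
a: -5 → -45
z: 6 → -45
c: 9 → 9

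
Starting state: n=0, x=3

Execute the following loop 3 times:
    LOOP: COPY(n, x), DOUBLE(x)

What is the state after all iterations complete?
n=12, x=24

Iteration trace:
Start: n=0, x=3
After iteration 1: n=3, x=6
After iteration 2: n=6, x=12
After iteration 3: n=12, x=24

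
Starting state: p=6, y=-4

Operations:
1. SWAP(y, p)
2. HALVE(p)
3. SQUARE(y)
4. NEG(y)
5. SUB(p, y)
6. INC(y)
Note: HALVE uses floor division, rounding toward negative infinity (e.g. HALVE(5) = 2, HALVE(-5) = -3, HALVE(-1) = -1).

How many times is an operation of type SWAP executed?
1

Counting SWAP operations:
Step 1: SWAP(y, p) ← SWAP
Total: 1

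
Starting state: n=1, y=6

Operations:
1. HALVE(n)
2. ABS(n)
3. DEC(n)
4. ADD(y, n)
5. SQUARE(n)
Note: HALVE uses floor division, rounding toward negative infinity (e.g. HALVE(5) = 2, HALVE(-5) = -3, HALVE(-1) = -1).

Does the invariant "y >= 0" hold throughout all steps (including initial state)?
Yes

The invariant holds at every step.

State at each step:
Initial: n=1, y=6
After step 1: n=0, y=6
After step 2: n=0, y=6
After step 3: n=-1, y=6
After step 4: n=-1, y=5
After step 5: n=1, y=5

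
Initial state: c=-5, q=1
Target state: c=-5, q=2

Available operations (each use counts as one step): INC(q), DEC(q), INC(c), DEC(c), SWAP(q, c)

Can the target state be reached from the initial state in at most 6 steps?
Yes

Path (1 step): INC(q)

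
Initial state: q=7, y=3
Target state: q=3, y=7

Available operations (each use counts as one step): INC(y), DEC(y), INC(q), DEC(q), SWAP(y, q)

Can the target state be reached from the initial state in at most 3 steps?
Yes

Path (1 step): SWAP(y, q)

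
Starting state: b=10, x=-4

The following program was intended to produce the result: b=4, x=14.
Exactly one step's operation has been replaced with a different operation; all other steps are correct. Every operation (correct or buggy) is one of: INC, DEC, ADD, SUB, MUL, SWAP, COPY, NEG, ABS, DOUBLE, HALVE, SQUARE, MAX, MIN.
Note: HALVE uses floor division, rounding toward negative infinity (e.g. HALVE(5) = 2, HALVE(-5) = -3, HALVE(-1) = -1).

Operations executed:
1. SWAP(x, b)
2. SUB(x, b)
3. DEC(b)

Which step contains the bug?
Step 3

Trace with buggy code:
Initial: b=10, x=-4
After step 1: b=-4, x=10
After step 2: b=-4, x=14
After step 3: b=-5, x=14
Actual final b=-5, x=14 ≠ expected b=4, x=14.
Step 3 is the only position where a single-operation replacement can produce the expected result.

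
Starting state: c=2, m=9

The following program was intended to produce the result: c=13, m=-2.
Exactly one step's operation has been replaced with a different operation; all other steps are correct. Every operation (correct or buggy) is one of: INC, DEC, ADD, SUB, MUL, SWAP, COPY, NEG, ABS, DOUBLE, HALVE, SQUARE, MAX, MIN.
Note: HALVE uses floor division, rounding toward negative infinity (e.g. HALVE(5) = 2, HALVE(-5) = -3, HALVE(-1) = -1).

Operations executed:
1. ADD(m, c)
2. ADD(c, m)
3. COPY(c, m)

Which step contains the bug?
Step 3

Trace with buggy code:
Initial: c=2, m=9
After step 1: c=2, m=11
After step 2: c=13, m=11
After step 3: c=11, m=11
Actual final c=11, m=11 ≠ expected c=13, m=-2.
Step 3 is the only position where a single-operation replacement can produce the expected result.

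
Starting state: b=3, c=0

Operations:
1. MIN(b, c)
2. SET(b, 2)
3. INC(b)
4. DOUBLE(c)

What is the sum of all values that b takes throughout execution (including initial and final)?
11

Values of b at each step:
Initial: b = 3
After step 1: b = 0
After step 2: b = 2
After step 3: b = 3
After step 4: b = 3
Sum = 3 + 0 + 2 + 3 + 3 = 11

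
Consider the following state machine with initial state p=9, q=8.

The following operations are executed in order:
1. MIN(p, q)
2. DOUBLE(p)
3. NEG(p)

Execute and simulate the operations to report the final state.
{p: -16, q: 8}

Step-by-step execution:
Initial: p=9, q=8
After step 1 (MIN(p, q)): p=8, q=8
After step 2 (DOUBLE(p)): p=16, q=8
After step 3 (NEG(p)): p=-16, q=8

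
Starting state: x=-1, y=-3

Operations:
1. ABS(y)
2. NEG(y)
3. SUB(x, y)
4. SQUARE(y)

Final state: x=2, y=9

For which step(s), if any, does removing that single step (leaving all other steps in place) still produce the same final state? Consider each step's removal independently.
None - removing any single step changes the final result

Testing removal of each single step:
Without step 1: final = x=-4, y=9 (different)
Without step 2: final = x=-4, y=9 (different)
Without step 3: final = x=-1, y=9 (different)
Without step 4: final = x=2, y=-3 (different)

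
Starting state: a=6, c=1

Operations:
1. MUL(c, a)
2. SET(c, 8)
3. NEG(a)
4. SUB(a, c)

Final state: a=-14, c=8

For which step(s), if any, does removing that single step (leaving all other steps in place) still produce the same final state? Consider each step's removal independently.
Step(s) 1

Testing removal of each single step:
Without step 1: final = a=-14, c=8 (same)
Without step 2: final = a=-12, c=6 (different)
Without step 3: final = a=-2, c=8 (different)
Without step 4: final = a=-6, c=8 (different)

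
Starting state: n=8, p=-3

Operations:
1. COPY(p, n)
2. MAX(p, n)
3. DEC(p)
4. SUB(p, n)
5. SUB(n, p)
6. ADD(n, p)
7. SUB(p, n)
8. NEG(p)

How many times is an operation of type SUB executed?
3

Counting SUB operations:
Step 4: SUB(p, n) ← SUB
Step 5: SUB(n, p) ← SUB
Step 7: SUB(p, n) ← SUB
Total: 3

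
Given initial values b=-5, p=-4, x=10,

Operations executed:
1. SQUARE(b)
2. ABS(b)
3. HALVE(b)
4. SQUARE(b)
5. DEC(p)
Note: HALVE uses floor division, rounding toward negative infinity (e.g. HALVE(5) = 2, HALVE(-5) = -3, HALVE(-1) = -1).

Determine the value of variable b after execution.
b = 144

Tracing execution:
Step 1: SQUARE(b) → b = 25
Step 2: ABS(b) → b = 25
Step 3: HALVE(b) → b = 12
Step 4: SQUARE(b) → b = 144
Step 5: DEC(p) → b = 144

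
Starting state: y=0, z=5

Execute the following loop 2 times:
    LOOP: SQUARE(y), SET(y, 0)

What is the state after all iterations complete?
y=0, z=5

Iteration trace:
Start: y=0, z=5
After iteration 1: y=0, z=5
After iteration 2: y=0, z=5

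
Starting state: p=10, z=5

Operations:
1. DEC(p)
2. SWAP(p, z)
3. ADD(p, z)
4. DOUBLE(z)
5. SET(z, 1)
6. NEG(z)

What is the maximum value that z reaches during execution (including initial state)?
18

Values of z at each step:
Initial: z = 5
After step 1: z = 5
After step 2: z = 9
After step 3: z = 9
After step 4: z = 18 ← maximum
After step 5: z = 1
After step 6: z = -1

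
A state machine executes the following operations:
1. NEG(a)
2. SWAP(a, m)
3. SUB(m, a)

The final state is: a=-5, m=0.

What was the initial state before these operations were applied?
a=5, m=-5

Working backwards:
Final state: a=-5, m=0
Before step 3 (SUB(m, a)): a=-5, m=-5
Before step 2 (SWAP(a, m)): a=-5, m=-5
Before step 1 (NEG(a)): a=5, m=-5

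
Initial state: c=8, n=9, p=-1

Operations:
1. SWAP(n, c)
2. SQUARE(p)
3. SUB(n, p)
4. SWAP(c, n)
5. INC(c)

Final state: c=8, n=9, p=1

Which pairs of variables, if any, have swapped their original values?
None

Comparing initial and final values:
p: -1 → 1
n: 9 → 9
c: 8 → 8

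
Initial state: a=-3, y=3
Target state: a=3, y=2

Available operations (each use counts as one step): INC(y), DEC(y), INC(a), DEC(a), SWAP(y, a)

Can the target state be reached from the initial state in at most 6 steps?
Yes

Path (6 steps): INC(a) → INC(a) → INC(a) → INC(a) → INC(a) → SWAP(y, a)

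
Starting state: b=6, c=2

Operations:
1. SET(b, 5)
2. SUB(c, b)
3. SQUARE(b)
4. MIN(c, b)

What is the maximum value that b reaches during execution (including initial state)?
25

Values of b at each step:
Initial: b = 6
After step 1: b = 5
After step 2: b = 5
After step 3: b = 25 ← maximum
After step 4: b = 25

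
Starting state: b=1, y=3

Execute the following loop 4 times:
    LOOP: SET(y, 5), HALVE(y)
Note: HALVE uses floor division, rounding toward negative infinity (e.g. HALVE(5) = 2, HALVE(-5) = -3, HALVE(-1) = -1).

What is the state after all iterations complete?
b=1, y=2

Iteration trace:
Start: b=1, y=3
After iteration 1: b=1, y=2
After iteration 2: b=1, y=2
After iteration 3: b=1, y=2
After iteration 4: b=1, y=2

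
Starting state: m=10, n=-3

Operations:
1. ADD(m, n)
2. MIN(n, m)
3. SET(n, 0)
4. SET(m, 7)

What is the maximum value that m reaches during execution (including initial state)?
10

Values of m at each step:
Initial: m = 10 ← maximum
After step 1: m = 7
After step 2: m = 7
After step 3: m = 7
After step 4: m = 7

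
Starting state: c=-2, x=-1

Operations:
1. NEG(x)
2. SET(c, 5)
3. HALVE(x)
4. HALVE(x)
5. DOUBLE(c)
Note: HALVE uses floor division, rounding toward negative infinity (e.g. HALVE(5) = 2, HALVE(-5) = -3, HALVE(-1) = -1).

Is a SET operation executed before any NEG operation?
No

First SET: step 2
First NEG: step 1
Since 2 > 1, NEG comes first.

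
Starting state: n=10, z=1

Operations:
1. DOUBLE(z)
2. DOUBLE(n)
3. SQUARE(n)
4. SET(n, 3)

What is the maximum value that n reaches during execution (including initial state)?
400

Values of n at each step:
Initial: n = 10
After step 1: n = 10
After step 2: n = 20
After step 3: n = 400 ← maximum
After step 4: n = 3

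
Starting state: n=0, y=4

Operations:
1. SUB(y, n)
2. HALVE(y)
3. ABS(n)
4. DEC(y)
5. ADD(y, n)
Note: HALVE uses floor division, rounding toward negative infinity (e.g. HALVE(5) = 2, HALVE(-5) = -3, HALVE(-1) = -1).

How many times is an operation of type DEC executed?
1

Counting DEC operations:
Step 4: DEC(y) ← DEC
Total: 1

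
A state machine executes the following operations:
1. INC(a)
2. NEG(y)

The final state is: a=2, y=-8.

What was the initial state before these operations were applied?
a=1, y=8

Working backwards:
Final state: a=2, y=-8
Before step 2 (NEG(y)): a=2, y=8
Before step 1 (INC(a)): a=1, y=8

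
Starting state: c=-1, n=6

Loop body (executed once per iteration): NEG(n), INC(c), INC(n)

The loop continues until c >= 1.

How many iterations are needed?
2

Tracing iterations:
Initial: c=-1, n=6
After iteration 1: c=0, n=-5
After iteration 2: c=1, n=6
c >= 1 now holds, so the loop exits after 2 iterations.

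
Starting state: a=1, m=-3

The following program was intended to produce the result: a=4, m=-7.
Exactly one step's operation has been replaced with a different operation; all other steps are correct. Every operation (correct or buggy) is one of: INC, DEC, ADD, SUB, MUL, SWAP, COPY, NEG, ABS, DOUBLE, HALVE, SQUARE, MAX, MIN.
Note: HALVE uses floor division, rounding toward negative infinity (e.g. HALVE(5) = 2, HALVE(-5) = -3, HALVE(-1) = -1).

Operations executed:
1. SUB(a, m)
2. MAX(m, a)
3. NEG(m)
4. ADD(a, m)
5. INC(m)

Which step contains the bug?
Step 4

Trace with buggy code:
Initial: a=1, m=-3
After step 1: a=4, m=-3
After step 2: a=4, m=4
After step 3: a=4, m=-4
After step 4: a=0, m=-4
After step 5: a=0, m=-3
Actual final a=0, m=-3 ≠ expected a=4, m=-7.
Step 4 is the only position where a single-operation replacement can produce the expected result.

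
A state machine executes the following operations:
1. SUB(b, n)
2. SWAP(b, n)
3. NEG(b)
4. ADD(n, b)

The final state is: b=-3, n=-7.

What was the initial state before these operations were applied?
b=-1, n=3

Working backwards:
Final state: b=-3, n=-7
Before step 4 (ADD(n, b)): b=-3, n=-4
Before step 3 (NEG(b)): b=3, n=-4
Before step 2 (SWAP(b, n)): b=-4, n=3
Before step 1 (SUB(b, n)): b=-1, n=3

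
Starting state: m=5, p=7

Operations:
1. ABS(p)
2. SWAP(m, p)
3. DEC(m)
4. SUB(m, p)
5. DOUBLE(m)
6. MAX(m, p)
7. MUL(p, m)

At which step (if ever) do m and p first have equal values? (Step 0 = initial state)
Step 6

m and p first become equal after step 6.

Comparing values at each step:
Initial: m=5, p=7
After step 1: m=5, p=7
After step 2: m=7, p=5
After step 3: m=6, p=5
After step 4: m=1, p=5
After step 5: m=2, p=5
After step 6: m=5, p=5 ← equal!
After step 7: m=5, p=25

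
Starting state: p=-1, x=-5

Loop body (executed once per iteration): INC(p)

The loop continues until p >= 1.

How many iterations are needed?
2

Tracing iterations:
Initial: p=-1, x=-5
After iteration 1: p=0, x=-5
After iteration 2: p=1, x=-5
p >= 1 now holds, so the loop exits after 2 iterations.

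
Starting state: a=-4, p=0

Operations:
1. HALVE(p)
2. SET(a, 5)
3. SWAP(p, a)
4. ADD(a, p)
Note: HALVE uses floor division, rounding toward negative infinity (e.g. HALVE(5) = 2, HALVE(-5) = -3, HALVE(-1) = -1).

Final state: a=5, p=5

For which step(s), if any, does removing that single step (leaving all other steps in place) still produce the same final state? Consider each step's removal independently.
Step(s) 1

Testing removal of each single step:
Without step 1: final = a=5, p=5 (same)
Without step 2: final = a=-4, p=-4 (different)
Without step 3: final = a=5, p=0 (different)
Without step 4: final = a=0, p=5 (different)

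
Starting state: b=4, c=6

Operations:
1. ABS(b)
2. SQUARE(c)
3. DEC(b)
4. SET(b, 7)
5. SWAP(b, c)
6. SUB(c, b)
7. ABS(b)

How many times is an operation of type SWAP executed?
1

Counting SWAP operations:
Step 5: SWAP(b, c) ← SWAP
Total: 1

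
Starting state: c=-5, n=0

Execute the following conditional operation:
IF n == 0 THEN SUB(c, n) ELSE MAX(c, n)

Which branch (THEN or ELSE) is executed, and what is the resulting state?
Branch: THEN, Final state: c=-5, n=0

Evaluating condition: n == 0
n = 0
Condition is True, so THEN branch executes
After SUB(c, n): c=-5, n=0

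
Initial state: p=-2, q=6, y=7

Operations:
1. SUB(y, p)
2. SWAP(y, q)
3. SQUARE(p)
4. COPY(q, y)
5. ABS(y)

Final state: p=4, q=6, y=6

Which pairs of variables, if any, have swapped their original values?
None

Comparing initial and final values:
q: 6 → 6
y: 7 → 6
p: -2 → 4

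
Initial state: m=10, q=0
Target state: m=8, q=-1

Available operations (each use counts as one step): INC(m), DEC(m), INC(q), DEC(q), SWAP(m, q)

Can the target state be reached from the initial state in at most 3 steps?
Yes

Path (3 steps): DEC(m) → DEC(m) → DEC(q)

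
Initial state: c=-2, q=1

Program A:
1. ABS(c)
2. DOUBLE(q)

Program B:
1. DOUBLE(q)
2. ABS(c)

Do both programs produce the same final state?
Yes

Program A final state: c=2, q=2
Program B final state: c=2, q=2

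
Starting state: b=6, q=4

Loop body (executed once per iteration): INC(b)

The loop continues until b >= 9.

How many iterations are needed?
3

Tracing iterations:
Initial: b=6, q=4
After iteration 1: b=7, q=4
After iteration 2: b=8, q=4
After iteration 3: b=9, q=4
b >= 9 now holds, so the loop exits after 3 iterations.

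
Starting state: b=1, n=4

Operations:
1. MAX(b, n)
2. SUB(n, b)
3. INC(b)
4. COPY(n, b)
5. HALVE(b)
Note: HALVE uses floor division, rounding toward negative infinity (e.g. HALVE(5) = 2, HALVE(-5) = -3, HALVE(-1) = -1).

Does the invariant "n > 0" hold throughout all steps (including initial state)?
No, violated after step 2

The invariant is violated after step 2.

State at each step:
Initial: b=1, n=4
After step 1: b=4, n=4
After step 2: b=4, n=0
After step 3: b=5, n=0
After step 4: b=5, n=5
After step 5: b=2, n=5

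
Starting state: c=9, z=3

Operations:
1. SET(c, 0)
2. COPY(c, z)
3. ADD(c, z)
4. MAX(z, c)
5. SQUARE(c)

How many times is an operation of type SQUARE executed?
1

Counting SQUARE operations:
Step 5: SQUARE(c) ← SQUARE
Total: 1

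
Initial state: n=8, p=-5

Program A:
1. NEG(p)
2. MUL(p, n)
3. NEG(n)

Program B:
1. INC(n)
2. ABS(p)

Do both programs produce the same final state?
No

Program A final state: n=-8, p=40
Program B final state: n=9, p=5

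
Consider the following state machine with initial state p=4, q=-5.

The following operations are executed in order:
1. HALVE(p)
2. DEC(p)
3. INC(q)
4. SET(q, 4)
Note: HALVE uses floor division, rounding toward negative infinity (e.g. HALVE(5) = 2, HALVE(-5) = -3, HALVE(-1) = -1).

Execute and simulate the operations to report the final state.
{p: 1, q: 4}

Step-by-step execution:
Initial: p=4, q=-5
After step 1 (HALVE(p)): p=2, q=-5
After step 2 (DEC(p)): p=1, q=-5
After step 3 (INC(q)): p=1, q=-4
After step 4 (SET(q, 4)): p=1, q=4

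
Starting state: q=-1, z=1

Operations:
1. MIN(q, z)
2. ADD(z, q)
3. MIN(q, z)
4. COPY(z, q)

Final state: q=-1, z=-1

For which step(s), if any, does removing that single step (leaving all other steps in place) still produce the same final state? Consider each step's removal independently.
Step(s) 1, 2, 3

Testing removal of each single step:
Without step 1: final = q=-1, z=-1 (same)
Without step 2: final = q=-1, z=-1 (same)
Without step 3: final = q=-1, z=-1 (same)
Without step 4: final = q=-1, z=0 (different)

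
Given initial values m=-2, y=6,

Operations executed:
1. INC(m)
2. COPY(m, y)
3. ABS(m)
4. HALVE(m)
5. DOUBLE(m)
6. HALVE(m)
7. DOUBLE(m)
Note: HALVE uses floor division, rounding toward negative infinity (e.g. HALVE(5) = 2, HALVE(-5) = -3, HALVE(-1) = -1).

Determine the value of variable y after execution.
y = 6

Tracing execution:
Step 1: INC(m) → y = 6
Step 2: COPY(m, y) → y = 6
Step 3: ABS(m) → y = 6
Step 4: HALVE(m) → y = 6
Step 5: DOUBLE(m) → y = 6
Step 6: HALVE(m) → y = 6
Step 7: DOUBLE(m) → y = 6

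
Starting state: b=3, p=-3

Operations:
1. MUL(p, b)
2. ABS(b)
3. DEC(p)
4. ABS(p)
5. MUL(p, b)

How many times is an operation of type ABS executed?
2

Counting ABS operations:
Step 2: ABS(b) ← ABS
Step 4: ABS(p) ← ABS
Total: 2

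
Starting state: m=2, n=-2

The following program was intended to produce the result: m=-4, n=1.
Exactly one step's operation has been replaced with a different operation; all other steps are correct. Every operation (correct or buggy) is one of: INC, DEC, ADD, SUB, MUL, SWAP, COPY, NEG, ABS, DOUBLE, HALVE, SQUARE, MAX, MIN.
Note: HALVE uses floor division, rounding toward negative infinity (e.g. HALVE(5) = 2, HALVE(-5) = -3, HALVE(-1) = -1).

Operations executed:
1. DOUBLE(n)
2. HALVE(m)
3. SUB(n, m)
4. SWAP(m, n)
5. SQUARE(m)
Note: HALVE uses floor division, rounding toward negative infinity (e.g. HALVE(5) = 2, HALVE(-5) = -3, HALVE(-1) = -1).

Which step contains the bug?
Step 5

Trace with buggy code:
Initial: m=2, n=-2
After step 1: m=2, n=-4
After step 2: m=1, n=-4
After step 3: m=1, n=-5
After step 4: m=-5, n=1
After step 5: m=25, n=1
Actual final m=25, n=1 ≠ expected m=-4, n=1.
Step 5 is the only position where a single-operation replacement can produce the expected result.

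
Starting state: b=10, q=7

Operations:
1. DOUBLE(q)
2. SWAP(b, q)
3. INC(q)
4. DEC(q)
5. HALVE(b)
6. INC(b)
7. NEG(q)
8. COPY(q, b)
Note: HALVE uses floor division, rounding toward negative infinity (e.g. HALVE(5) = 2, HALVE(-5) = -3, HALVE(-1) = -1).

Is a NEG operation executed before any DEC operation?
No

First NEG: step 7
First DEC: step 4
Since 7 > 4, DEC comes first.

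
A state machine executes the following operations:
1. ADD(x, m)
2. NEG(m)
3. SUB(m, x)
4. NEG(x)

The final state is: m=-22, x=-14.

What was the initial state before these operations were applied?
m=8, x=6

Working backwards:
Final state: m=-22, x=-14
Before step 4 (NEG(x)): m=-22, x=14
Before step 3 (SUB(m, x)): m=-8, x=14
Before step 2 (NEG(m)): m=8, x=14
Before step 1 (ADD(x, m)): m=8, x=6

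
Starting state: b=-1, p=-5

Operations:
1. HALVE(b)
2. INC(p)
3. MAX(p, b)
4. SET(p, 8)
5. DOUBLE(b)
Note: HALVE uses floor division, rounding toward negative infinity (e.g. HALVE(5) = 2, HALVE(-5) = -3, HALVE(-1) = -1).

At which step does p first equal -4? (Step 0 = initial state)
Step 2

Tracing p:
Initial: p = -5
After step 1: p = -5
After step 2: p = -4 ← first occurrence
After step 3: p = -1
After step 4: p = 8
After step 5: p = 8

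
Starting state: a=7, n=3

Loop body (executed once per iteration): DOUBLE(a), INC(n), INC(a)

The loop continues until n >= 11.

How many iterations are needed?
8

Tracing iterations:
Initial: a=7, n=3
After iteration 1: a=15, n=4
After iteration 2: a=31, n=5
After iteration 3: a=63, n=6
After iteration 4: a=127, n=7
After iteration 5: a=255, n=8
After iteration 6: a=511, n=9
After iteration 7: a=1023, n=10
After iteration 8: a=2047, n=11
n >= 11 now holds, so the loop exits after 8 iterations.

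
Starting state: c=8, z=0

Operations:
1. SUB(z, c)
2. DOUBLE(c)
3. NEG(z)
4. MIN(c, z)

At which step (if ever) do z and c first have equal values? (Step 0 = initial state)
Step 4

z and c first become equal after step 4.

Comparing values at each step:
Initial: z=0, c=8
After step 1: z=-8, c=8
After step 2: z=-8, c=16
After step 3: z=8, c=16
After step 4: z=8, c=8 ← equal!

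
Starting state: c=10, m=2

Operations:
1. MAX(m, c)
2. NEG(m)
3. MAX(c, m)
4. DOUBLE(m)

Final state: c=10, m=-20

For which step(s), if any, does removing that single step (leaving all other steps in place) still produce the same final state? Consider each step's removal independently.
Step(s) 3

Testing removal of each single step:
Without step 1: final = c=10, m=-4 (different)
Without step 2: final = c=10, m=20 (different)
Without step 3: final = c=10, m=-20 (same)
Without step 4: final = c=10, m=-10 (different)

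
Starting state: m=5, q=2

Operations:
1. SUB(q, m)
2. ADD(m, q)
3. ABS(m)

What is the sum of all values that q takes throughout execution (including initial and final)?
-7

Values of q at each step:
Initial: q = 2
After step 1: q = -3
After step 2: q = -3
After step 3: q = -3
Sum = 2 + -3 + -3 + -3 = -7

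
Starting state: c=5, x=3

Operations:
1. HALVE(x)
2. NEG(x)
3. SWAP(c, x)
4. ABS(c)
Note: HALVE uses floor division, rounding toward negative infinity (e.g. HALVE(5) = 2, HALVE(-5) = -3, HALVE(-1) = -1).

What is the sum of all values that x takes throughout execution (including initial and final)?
13

Values of x at each step:
Initial: x = 3
After step 1: x = 1
After step 2: x = -1
After step 3: x = 5
After step 4: x = 5
Sum = 3 + 1 + -1 + 5 + 5 = 13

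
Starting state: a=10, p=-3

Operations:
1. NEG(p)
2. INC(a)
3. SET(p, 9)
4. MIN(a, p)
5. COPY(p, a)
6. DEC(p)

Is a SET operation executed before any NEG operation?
No

First SET: step 3
First NEG: step 1
Since 3 > 1, NEG comes first.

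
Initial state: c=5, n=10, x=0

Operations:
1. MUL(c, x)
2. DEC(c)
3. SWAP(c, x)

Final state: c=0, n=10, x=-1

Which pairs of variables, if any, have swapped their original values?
None

Comparing initial and final values:
x: 0 → -1
n: 10 → 10
c: 5 → 0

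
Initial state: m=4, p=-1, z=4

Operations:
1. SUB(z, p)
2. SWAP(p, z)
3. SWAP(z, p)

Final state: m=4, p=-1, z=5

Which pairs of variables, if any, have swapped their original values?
None

Comparing initial and final values:
p: -1 → -1
m: 4 → 4
z: 4 → 5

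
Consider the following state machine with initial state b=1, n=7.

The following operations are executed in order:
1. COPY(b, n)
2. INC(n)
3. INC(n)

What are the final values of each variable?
{b: 7, n: 9}

Step-by-step execution:
Initial: b=1, n=7
After step 1 (COPY(b, n)): b=7, n=7
After step 2 (INC(n)): b=7, n=8
After step 3 (INC(n)): b=7, n=9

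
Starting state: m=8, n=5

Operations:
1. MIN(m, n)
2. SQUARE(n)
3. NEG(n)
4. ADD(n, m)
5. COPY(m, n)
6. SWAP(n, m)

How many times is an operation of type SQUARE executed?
1

Counting SQUARE operations:
Step 2: SQUARE(n) ← SQUARE
Total: 1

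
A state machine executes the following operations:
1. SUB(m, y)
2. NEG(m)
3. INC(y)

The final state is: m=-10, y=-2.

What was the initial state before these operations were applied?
m=7, y=-3

Working backwards:
Final state: m=-10, y=-2
Before step 3 (INC(y)): m=-10, y=-3
Before step 2 (NEG(m)): m=10, y=-3
Before step 1 (SUB(m, y)): m=7, y=-3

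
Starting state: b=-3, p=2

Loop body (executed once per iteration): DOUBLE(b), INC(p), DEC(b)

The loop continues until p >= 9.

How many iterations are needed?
7

Tracing iterations:
Initial: b=-3, p=2
After iteration 1: b=-7, p=3
After iteration 2: b=-15, p=4
After iteration 3: b=-31, p=5
After iteration 4: b=-63, p=6
After iteration 5: b=-127, p=7
After iteration 6: b=-255, p=8
After iteration 7: b=-511, p=9
p >= 9 now holds, so the loop exits after 7 iterations.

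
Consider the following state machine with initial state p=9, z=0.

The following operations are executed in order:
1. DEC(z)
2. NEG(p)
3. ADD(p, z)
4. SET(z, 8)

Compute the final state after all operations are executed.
{p: -10, z: 8}

Step-by-step execution:
Initial: p=9, z=0
After step 1 (DEC(z)): p=9, z=-1
After step 2 (NEG(p)): p=-9, z=-1
After step 3 (ADD(p, z)): p=-10, z=-1
After step 4 (SET(z, 8)): p=-10, z=8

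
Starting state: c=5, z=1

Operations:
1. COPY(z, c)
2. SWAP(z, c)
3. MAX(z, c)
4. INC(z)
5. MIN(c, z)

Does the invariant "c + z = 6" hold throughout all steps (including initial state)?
No, violated after step 1

The invariant is violated after step 1.

State at each step:
Initial: c=5, z=1
After step 1: c=5, z=5
After step 2: c=5, z=5
After step 3: c=5, z=5
After step 4: c=5, z=6
After step 5: c=5, z=6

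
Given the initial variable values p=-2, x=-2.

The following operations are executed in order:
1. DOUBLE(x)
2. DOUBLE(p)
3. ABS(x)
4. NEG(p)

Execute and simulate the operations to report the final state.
{p: 4, x: 4}

Step-by-step execution:
Initial: p=-2, x=-2
After step 1 (DOUBLE(x)): p=-2, x=-4
After step 2 (DOUBLE(p)): p=-4, x=-4
After step 3 (ABS(x)): p=-4, x=4
After step 4 (NEG(p)): p=4, x=4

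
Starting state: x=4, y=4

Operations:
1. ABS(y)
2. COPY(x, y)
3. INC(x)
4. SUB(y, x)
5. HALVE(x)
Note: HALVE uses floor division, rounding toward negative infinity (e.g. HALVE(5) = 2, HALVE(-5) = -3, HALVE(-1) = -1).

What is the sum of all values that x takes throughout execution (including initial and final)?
24

Values of x at each step:
Initial: x = 4
After step 1: x = 4
After step 2: x = 4
After step 3: x = 5
After step 4: x = 5
After step 5: x = 2
Sum = 4 + 4 + 4 + 5 + 5 + 2 = 24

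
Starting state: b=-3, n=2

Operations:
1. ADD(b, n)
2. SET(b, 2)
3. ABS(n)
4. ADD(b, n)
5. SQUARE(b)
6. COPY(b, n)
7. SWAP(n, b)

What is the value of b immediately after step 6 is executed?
b = 2

Tracing b through execution:
Initial: b = -3
After step 1 (ADD(b, n)): b = -1
After step 2 (SET(b, 2)): b = 2
After step 3 (ABS(n)): b = 2
After step 4 (ADD(b, n)): b = 4
After step 5 (SQUARE(b)): b = 16
After step 6 (COPY(b, n)): b = 2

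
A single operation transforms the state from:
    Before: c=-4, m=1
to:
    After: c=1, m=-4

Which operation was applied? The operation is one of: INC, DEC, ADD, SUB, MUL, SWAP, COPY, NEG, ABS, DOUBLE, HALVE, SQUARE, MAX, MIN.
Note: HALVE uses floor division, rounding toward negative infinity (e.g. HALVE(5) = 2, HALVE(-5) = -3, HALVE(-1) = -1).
SWAP(m, c)

Analyzing the change:
Before: c=-4, m=1
After: c=1, m=-4
Variable m changed from 1 to -4
Variable c changed from -4 to 1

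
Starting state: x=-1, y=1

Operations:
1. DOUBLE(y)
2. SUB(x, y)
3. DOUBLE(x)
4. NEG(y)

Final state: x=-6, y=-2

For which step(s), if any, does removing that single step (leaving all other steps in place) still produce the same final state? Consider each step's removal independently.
None - removing any single step changes the final result

Testing removal of each single step:
Without step 1: final = x=-4, y=-1 (different)
Without step 2: final = x=-2, y=-2 (different)
Without step 3: final = x=-3, y=-2 (different)
Without step 4: final = x=-6, y=2 (different)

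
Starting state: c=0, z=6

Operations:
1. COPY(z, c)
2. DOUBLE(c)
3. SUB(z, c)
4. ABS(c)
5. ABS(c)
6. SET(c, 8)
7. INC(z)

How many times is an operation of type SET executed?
1

Counting SET operations:
Step 6: SET(c, 8) ← SET
Total: 1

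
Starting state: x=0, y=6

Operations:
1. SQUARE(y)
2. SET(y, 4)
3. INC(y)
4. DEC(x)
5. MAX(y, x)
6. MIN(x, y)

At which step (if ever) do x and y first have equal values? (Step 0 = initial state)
Never

x and y never become equal during execution.

Comparing values at each step:
Initial: x=0, y=6
After step 1: x=0, y=36
After step 2: x=0, y=4
After step 3: x=0, y=5
After step 4: x=-1, y=5
After step 5: x=-1, y=5
After step 6: x=-1, y=5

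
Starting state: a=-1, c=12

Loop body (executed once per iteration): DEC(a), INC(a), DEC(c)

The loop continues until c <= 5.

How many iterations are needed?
7

Tracing iterations:
Initial: a=-1, c=12
After iteration 1: a=-1, c=11
After iteration 2: a=-1, c=10
After iteration 3: a=-1, c=9
After iteration 4: a=-1, c=8
After iteration 5: a=-1, c=7
After iteration 6: a=-1, c=6
After iteration 7: a=-1, c=5
c <= 5 now holds, so the loop exits after 7 iterations.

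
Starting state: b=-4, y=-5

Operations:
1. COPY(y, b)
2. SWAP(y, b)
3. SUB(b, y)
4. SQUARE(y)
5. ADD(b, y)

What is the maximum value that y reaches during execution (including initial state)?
16

Values of y at each step:
Initial: y = -5
After step 1: y = -4
After step 2: y = -4
After step 3: y = -4
After step 4: y = 16 ← maximum
After step 5: y = 16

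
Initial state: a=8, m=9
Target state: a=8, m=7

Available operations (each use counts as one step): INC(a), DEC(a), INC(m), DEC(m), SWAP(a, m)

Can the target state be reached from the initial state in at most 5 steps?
Yes

Path (2 steps): DEC(m) → DEC(m)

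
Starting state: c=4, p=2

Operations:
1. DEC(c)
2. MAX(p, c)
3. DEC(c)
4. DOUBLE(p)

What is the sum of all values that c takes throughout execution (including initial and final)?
14

Values of c at each step:
Initial: c = 4
After step 1: c = 3
After step 2: c = 3
After step 3: c = 2
After step 4: c = 2
Sum = 4 + 3 + 3 + 2 + 2 = 14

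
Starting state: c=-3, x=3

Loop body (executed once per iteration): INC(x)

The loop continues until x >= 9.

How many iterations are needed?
6

Tracing iterations:
Initial: c=-3, x=3
After iteration 1: c=-3, x=4
After iteration 2: c=-3, x=5
After iteration 3: c=-3, x=6
After iteration 4: c=-3, x=7
After iteration 5: c=-3, x=8
After iteration 6: c=-3, x=9
x >= 9 now holds, so the loop exits after 6 iterations.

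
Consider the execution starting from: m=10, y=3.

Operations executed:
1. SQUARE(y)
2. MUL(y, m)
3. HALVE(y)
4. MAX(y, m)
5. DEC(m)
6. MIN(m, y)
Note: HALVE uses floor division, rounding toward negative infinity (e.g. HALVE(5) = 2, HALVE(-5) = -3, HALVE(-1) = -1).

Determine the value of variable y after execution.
y = 45

Tracing execution:
Step 1: SQUARE(y) → y = 9
Step 2: MUL(y, m) → y = 90
Step 3: HALVE(y) → y = 45
Step 4: MAX(y, m) → y = 45
Step 5: DEC(m) → y = 45
Step 6: MIN(m, y) → y = 45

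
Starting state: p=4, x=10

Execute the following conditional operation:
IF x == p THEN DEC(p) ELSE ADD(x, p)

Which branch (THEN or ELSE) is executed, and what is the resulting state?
Branch: ELSE, Final state: p=4, x=14

Evaluating condition: x == p
x = 10, p = 4
Condition is False, so ELSE branch executes
After ADD(x, p): p=4, x=14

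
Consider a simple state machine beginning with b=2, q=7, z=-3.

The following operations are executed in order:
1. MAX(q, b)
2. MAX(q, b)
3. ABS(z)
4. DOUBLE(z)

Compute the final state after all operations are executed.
{b: 2, q: 7, z: 6}

Step-by-step execution:
Initial: b=2, q=7, z=-3
After step 1 (MAX(q, b)): b=2, q=7, z=-3
After step 2 (MAX(q, b)): b=2, q=7, z=-3
After step 3 (ABS(z)): b=2, q=7, z=3
After step 4 (DOUBLE(z)): b=2, q=7, z=6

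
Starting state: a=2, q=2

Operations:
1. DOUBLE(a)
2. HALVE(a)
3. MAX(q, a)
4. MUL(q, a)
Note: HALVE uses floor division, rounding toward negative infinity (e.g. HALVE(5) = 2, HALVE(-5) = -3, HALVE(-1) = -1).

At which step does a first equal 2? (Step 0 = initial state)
Step 0

Tracing a:
Initial: a = 2 ← first occurrence
After step 1: a = 4
After step 2: a = 2
After step 3: a = 2
After step 4: a = 2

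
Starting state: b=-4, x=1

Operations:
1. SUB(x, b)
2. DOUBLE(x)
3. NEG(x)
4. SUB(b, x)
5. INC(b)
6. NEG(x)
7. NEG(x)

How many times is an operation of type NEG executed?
3

Counting NEG operations:
Step 3: NEG(x) ← NEG
Step 6: NEG(x) ← NEG
Step 7: NEG(x) ← NEG
Total: 3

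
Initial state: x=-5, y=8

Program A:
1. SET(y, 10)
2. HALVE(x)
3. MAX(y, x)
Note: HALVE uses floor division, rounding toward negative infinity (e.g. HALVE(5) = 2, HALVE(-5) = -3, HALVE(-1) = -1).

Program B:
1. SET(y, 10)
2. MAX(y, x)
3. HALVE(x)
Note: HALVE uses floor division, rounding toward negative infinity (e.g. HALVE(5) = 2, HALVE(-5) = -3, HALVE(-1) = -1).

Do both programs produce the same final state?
Yes

Program A final state: x=-3, y=10
Program B final state: x=-3, y=10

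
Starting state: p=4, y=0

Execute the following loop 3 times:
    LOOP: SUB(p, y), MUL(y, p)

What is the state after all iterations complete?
p=4, y=0

Iteration trace:
Start: p=4, y=0
After iteration 1: p=4, y=0
After iteration 2: p=4, y=0
After iteration 3: p=4, y=0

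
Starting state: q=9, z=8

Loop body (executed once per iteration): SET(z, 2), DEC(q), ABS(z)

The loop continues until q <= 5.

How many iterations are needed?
4

Tracing iterations:
Initial: q=9, z=8
After iteration 1: q=8, z=2
After iteration 2: q=7, z=2
After iteration 3: q=6, z=2
After iteration 4: q=5, z=2
q <= 5 now holds, so the loop exits after 4 iterations.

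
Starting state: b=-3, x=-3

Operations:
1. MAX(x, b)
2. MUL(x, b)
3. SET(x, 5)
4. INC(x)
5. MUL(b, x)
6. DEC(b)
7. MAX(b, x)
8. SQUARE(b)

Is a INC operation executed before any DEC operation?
Yes

First INC: step 4
First DEC: step 6
Since 4 < 6, INC comes first.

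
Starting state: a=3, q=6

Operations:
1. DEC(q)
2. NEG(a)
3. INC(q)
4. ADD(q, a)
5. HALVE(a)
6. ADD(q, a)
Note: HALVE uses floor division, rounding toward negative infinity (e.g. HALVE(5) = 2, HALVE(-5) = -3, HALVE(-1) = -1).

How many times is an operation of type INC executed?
1

Counting INC operations:
Step 3: INC(q) ← INC
Total: 1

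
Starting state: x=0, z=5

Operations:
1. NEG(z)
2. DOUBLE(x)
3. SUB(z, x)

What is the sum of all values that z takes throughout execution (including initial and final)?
-10

Values of z at each step:
Initial: z = 5
After step 1: z = -5
After step 2: z = -5
After step 3: z = -5
Sum = 5 + -5 + -5 + -5 = -10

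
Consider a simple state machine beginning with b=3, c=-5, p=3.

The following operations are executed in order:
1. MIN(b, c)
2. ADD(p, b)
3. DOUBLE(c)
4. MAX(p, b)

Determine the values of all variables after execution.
{b: -5, c: -10, p: -2}

Step-by-step execution:
Initial: b=3, c=-5, p=3
After step 1 (MIN(b, c)): b=-5, c=-5, p=3
After step 2 (ADD(p, b)): b=-5, c=-5, p=-2
After step 3 (DOUBLE(c)): b=-5, c=-10, p=-2
After step 4 (MAX(p, b)): b=-5, c=-10, p=-2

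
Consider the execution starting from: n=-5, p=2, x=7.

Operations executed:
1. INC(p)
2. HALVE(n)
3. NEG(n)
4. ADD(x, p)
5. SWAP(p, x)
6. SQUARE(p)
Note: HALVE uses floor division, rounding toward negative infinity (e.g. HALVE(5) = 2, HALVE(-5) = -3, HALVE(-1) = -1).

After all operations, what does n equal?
n = 3

Tracing execution:
Step 1: INC(p) → n = -5
Step 2: HALVE(n) → n = -3
Step 3: NEG(n) → n = 3
Step 4: ADD(x, p) → n = 3
Step 5: SWAP(p, x) → n = 3
Step 6: SQUARE(p) → n = 3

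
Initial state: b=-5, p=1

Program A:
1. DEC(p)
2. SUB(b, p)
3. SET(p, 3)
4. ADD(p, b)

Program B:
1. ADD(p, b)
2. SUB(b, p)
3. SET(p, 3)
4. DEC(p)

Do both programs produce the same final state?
No

Program A final state: b=-5, p=-2
Program B final state: b=-1, p=2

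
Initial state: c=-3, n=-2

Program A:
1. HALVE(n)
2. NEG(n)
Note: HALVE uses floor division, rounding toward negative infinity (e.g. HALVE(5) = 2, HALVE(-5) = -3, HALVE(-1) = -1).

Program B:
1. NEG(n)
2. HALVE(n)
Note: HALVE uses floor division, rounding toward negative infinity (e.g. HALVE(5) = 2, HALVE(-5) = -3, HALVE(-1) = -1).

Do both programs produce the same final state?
Yes

Program A final state: c=-3, n=1
Program B final state: c=-3, n=1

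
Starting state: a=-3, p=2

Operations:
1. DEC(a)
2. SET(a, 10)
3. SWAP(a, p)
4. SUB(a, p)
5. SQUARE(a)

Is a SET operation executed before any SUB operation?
Yes

First SET: step 2
First SUB: step 4
Since 2 < 4, SET comes first.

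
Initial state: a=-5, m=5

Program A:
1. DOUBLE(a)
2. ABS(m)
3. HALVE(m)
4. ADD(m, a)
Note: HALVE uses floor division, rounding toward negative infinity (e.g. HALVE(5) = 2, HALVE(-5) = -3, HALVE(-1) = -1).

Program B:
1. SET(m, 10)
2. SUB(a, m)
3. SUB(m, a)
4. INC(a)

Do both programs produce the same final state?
No

Program A final state: a=-10, m=-8
Program B final state: a=-14, m=25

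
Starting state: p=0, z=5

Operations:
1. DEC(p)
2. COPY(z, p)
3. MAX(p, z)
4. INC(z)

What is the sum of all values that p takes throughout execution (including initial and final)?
-4

Values of p at each step:
Initial: p = 0
After step 1: p = -1
After step 2: p = -1
After step 3: p = -1
After step 4: p = -1
Sum = 0 + -1 + -1 + -1 + -1 = -4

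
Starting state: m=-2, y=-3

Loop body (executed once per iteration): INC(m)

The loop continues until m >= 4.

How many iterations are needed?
6

Tracing iterations:
Initial: m=-2, y=-3
After iteration 1: m=-1, y=-3
After iteration 2: m=0, y=-3
After iteration 3: m=1, y=-3
After iteration 4: m=2, y=-3
After iteration 5: m=3, y=-3
After iteration 6: m=4, y=-3
m >= 4 now holds, so the loop exits after 6 iterations.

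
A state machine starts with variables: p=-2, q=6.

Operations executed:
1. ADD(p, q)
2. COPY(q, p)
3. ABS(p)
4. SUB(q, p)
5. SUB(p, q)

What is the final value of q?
q = 0

Tracing execution:
Step 1: ADD(p, q) → q = 6
Step 2: COPY(q, p) → q = 4
Step 3: ABS(p) → q = 4
Step 4: SUB(q, p) → q = 0
Step 5: SUB(p, q) → q = 0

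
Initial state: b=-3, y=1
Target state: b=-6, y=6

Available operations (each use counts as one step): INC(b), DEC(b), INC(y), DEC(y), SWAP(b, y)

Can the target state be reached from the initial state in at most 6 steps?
No

The target state cannot be reached within 6 steps.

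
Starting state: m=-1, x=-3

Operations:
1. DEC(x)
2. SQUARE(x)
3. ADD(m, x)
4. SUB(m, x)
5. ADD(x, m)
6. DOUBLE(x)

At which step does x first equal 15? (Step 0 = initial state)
Step 5

Tracing x:
Initial: x = -3
After step 1: x = -4
After step 2: x = 16
After step 3: x = 16
After step 4: x = 16
After step 5: x = 15 ← first occurrence
After step 6: x = 30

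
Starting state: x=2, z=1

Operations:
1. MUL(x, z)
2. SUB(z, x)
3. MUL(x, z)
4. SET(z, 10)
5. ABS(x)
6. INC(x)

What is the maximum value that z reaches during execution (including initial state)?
10

Values of z at each step:
Initial: z = 1
After step 1: z = 1
After step 2: z = -1
After step 3: z = -1
After step 4: z = 10 ← maximum
After step 5: z = 10
After step 6: z = 10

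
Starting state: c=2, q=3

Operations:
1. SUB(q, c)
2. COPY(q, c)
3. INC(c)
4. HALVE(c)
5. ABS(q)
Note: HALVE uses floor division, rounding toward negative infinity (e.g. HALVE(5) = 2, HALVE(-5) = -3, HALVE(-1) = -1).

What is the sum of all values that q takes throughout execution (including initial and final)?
12

Values of q at each step:
Initial: q = 3
After step 1: q = 1
After step 2: q = 2
After step 3: q = 2
After step 4: q = 2
After step 5: q = 2
Sum = 3 + 1 + 2 + 2 + 2 + 2 = 12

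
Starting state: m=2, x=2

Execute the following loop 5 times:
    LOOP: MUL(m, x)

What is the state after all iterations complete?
m=64, x=2

Iteration trace:
Start: m=2, x=2
After iteration 1: m=4, x=2
After iteration 2: m=8, x=2
After iteration 3: m=16, x=2
After iteration 4: m=32, x=2
After iteration 5: m=64, x=2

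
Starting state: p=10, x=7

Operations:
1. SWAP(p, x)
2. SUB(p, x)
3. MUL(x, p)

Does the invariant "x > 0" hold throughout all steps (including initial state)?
No, violated after step 3

The invariant is violated after step 3.

State at each step:
Initial: p=10, x=7
After step 1: p=7, x=10
After step 2: p=-3, x=10
After step 3: p=-3, x=-30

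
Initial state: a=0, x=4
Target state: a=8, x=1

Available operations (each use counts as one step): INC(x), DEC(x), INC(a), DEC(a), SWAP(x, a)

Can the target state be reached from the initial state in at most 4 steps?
No

The target state cannot be reached within 4 steps.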